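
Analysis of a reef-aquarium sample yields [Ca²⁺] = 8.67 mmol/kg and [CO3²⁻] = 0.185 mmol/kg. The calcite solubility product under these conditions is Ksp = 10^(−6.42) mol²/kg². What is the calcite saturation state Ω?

Ω = 4.22

Ksp = 10^(−6.42) = 3.802×10^-7
Ω = [Ca²⁺][CO3²⁻]/Ksp = (8.67×10^-3)(0.185×10^-3) / 3.802×10^-7 = 4.22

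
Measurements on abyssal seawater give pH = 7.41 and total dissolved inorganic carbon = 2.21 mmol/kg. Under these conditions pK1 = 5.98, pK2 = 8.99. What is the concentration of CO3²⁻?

α₂ = 1 / (1 + [H⁺]/K2 + [H⁺]²/(K1K2)) = 1 / (1 + 10^+1.58 + 10^+0.15)
   = 1 / (1 + 38.019 + 1.4125) = 1/40.431 = 0.02473
[CO3²⁻] = α₂ × DIC = 0.02473 × 2.21 = 0.0547 mmol/kg

[CO3²⁻] = 0.0547 mmol/kg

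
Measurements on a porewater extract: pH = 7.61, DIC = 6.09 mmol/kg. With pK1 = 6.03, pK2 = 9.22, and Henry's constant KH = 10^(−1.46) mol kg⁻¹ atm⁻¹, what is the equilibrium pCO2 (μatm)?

α₀ = 1 / (1 + K1/[H⁺] + K1K2/[H⁺]²) = 1 / (1 + 10^+1.58 + 10^-0.03)
   = 1 / (1 + 38.019 + 0.93325) = 1/39.952 = 0.02503
[CO2*] = α₀ × DIC = 0.02503 × 6.09 = 0.1524 mmol/kg
pCO2 = [CO2*]/KH = 1.524×10^-4 / 3.467×10^-2 = 4400 μatm

pCO2 = 4400 μatm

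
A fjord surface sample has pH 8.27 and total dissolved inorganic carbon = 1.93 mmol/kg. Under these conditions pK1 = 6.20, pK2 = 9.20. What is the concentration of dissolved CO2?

[CO2*] = 14.6 μmol/kg

α₀ = 1 / (1 + K1/[H⁺] + K1K2/[H⁺]²) = 1 / (1 + 10^+2.07 + 10^+1.14)
   = 1 / (1 + 117.49 + 13.804) = 1/132.29 = 0.007559
[CO2*] = α₀ × DIC = 0.007559 × 1.93 = 0.0146 mmol/kg = 14.6 μmol/kg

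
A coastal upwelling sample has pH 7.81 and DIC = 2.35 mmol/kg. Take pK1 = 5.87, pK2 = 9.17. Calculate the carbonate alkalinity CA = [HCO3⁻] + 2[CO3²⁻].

CA = [HCO3⁻] + 2[CO3²⁻] = (α₁ + 2α₂)·DIC
At pH 7.81: [H⁺]/K1 = 10^-1.94 = 0.011482, K2/[H⁺] = 10^-1.36 = 0.043652
α₁ = 1/(1 + 0.011482 + 0.043652) = 1/1.0551 = 0.9477; α₂ = α₁·K2/[H⁺] = 0.04137
α₁ + 2α₂ = 1.0305
CA = 1.0305 × 2.35 = 2.42 mmol/kg

CA = 2.42 mmol/kg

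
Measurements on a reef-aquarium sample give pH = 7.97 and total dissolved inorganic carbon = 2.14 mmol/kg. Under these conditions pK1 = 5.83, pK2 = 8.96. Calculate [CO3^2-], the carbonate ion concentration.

α₂ = 1 / (1 + [H⁺]/K2 + [H⁺]²/(K1K2)) = 1 / (1 + 10^+0.99 + 10^-1.15)
   = 1 / (1 + 9.7724 + 0.070795) = 1/10.843 = 0.09222
[CO3²⁻] = α₂ × DIC = 0.09222 × 2.14 = 0.197 mmol/kg

[CO3²⁻] = 0.197 mmol/kg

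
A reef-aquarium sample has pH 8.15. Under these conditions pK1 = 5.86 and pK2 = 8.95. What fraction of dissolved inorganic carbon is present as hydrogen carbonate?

α₁ = 1 / (1 + [H⁺]/K1 + K2/[H⁺]) = 1 / (1 + 10^-2.29 + 10^-0.80)
   = 1 / (1 + 0.0051286 + 0.15849) = 1/1.1636 = 0.8594

α₁ = 0.859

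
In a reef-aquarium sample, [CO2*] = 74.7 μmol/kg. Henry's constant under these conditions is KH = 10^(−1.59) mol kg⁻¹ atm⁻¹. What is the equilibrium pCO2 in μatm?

KH = 10^(−1.59) = 2.570×10^-2 mol kg⁻¹ atm⁻¹
pCO2 = [CO2*]/KH = 74.7×10^-6 / 2.570×10^-2 = 2.91×10^-3 atm = 2910 μatm

pCO2 = 2910 μatm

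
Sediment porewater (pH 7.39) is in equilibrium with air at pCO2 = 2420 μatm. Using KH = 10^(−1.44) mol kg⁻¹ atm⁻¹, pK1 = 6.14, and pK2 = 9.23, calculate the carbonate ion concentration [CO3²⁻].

[CO3²⁻] = 0.0226 mmol/kg

[CO2*] = KH · pCO2 = 10^(−1.44) × 2420×10^-6 = 8.786×10^-5 mol/kg
α₀ = 1/(1 + K1/[H⁺] + K1K2/[H⁺]²) = 1/(1 + 10^+1.25 + 10^-0.59) = 0.05252
DIC = [CO2*]/α₀ = 8.786×10^-5 / 0.05252 = 1.673 mmol/kg
[CO3²⁻] = α₂·DIC; α₂ = 0.01350, so [CO3²⁻] = 0.01350 × 1.673 = 0.0226 mmol/kg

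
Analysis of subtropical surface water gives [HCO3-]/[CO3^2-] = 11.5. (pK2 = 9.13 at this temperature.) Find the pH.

pH = 8.07

From K2 = [H⁺][CO3^2-]/[HCO3-]:  pH = pK2 − log₁₀([HCO3-]/[CO3^2-])
log₁₀(11.5) = +1.061
pH = 9.13 − (+1.061) = 8.07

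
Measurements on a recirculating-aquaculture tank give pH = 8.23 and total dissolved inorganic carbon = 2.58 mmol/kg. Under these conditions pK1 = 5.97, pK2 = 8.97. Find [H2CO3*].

[CO2*] = 11.9 μmol/kg

α₀ = 1 / (1 + K1/[H⁺] + K1K2/[H⁺]²) = 1 / (1 + 10^+2.26 + 10^+1.52)
   = 1 / (1 + 181.97 + 33.113) = 1/216.08 = 0.004628
[CO2*] = α₀ × DIC = 0.004628 × 2.58 = 0.0119 mmol/kg = 11.9 μmol/kg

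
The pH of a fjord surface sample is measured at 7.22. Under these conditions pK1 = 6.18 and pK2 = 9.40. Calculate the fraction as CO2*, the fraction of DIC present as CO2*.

α₀ = 1 / (1 + K1/[H⁺] + K1K2/[H⁺]²) = 1 / (1 + 10^+1.04 + 10^-1.14)
   = 1 / (1 + 10.965 + 0.072444) = 1/12.037 = 0.08308

α₀ = 0.0831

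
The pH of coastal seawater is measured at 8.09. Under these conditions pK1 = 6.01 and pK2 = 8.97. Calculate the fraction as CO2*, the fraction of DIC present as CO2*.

α₀ = 1 / (1 + K1/[H⁺] + K1K2/[H⁺]²) = 1 / (1 + 10^+2.08 + 10^+1.20)
   = 1 / (1 + 120.23 + 15.849) = 1/137.08 = 0.007295

α₀ = 0.00730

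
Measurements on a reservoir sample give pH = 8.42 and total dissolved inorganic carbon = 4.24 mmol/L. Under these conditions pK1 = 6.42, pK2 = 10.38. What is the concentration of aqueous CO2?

[CO2*] = 0.0415 mmol/L

α₀ = 1 / (1 + K1/[H⁺] + K1K2/[H⁺]²) = 1 / (1 + 10^+2.00 + 10^+0.04)
   = 1 / (1 + 100.00 + 1.0965) = 1/102.10 = 0.009795
[CO2*] = α₀ × DIC = 0.009795 × 4.24 = 0.0415 mmol/L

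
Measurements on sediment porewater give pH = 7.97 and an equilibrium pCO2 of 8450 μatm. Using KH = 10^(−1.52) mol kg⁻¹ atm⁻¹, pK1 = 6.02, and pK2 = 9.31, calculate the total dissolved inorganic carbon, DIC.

DIC = 24.0 mmol/kg

[CO2*] = KH · pCO2 = 10^(−1.52) × 8450×10^-6 = 2.552×10^-4 mol/kg
α₀ = 1/(1 + K1/[H⁺] + K1K2/[H⁺]²) = 1/(1 + 10^+1.95 + 10^+0.61) = 0.01062
DIC = [CO2*]/α₀ = 2.552×10^-4 / 0.01062 = 24.0 mmol/kg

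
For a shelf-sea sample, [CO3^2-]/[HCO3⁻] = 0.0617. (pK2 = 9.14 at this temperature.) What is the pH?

pH = 7.93

From K2 = [H⁺][CO3^2-]/[HCO3⁻]:  pH = pK2 + log₁₀([CO3^2-]/[HCO3⁻])
log₁₀(0.0617) = -1.210
pH = 9.14 + (-1.210) = 7.93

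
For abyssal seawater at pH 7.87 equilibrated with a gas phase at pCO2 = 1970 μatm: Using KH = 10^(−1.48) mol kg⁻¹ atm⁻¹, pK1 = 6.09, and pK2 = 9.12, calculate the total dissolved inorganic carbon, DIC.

DIC = 4.22 mmol/kg

[CO2*] = KH · pCO2 = 10^(−1.48) × 1970×10^-6 = 6.523×10^-5 mol/kg
α₀ = 1/(1 + K1/[H⁺] + K1K2/[H⁺]²) = 1/(1 + 10^+1.78 + 10^+0.53) = 0.01547
DIC = [CO2*]/α₀ = 6.523×10^-5 / 0.01547 = 4.22 mmol/kg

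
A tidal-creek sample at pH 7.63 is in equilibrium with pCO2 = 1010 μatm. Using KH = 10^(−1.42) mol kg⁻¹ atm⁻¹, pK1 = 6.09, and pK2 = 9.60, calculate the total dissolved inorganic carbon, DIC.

[CO2*] = KH · pCO2 = 10^(−1.42) × 1010×10^-6 = 3.840×10^-5 mol/kg
α₀ = 1/(1 + K1/[H⁺] + K1K2/[H⁺]²) = 1/(1 + 10^+1.54 + 10^-0.43) = 0.02774
DIC = [CO2*]/α₀ = 3.840×10^-5 / 0.02774 = 1.38 mmol/kg

DIC = 1.38 mmol/kg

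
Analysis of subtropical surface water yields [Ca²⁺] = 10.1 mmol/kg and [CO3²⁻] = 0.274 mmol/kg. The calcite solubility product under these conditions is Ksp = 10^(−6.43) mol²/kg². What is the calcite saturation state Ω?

Ksp = 10^(−6.43) = 3.715×10^-7
Ω = [Ca²⁺][CO3²⁻]/Ksp = (10.1×10^-3)(0.274×10^-3) / 3.715×10^-7 = 7.45

Ω = 7.45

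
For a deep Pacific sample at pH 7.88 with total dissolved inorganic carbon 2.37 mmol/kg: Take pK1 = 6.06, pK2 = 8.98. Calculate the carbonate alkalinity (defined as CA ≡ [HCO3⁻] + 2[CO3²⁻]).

CA = [HCO3⁻] + 2[CO3²⁻] = (α₁ + 2α₂)·DIC
At pH 7.88: [H⁺]/K1 = 10^-1.82 = 0.015136, K2/[H⁺] = 10^-1.10 = 0.079433
α₁ = 1/(1 + 0.015136 + 0.079433) = 1/1.0946 = 0.9136; α₂ = α₁·K2/[H⁺] = 0.07257
α₁ + 2α₂ = 1.0587
CA = 1.0587 × 2.37 = 2.51 mmol/kg

CA = 2.51 mmol/kg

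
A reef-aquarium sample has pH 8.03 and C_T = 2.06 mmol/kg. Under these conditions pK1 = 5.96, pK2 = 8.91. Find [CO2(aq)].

[CO2*] = 15.4 μmol/kg

α₀ = 1 / (1 + K1/[H⁺] + K1K2/[H⁺]²) = 1 / (1 + 10^+2.07 + 10^+1.19)
   = 1 / (1 + 117.49 + 15.488) = 1/133.98 = 0.007464
[CO2*] = α₀ × DIC = 0.007464 × 2.06 = 0.0154 mmol/kg = 15.4 μmol/kg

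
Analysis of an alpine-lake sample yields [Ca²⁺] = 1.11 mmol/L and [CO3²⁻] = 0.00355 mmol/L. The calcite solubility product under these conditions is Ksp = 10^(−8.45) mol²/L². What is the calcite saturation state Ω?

Ksp = 10^(−8.45) = 3.548×10^-9
Ω = [Ca²⁺][CO3²⁻]/Ksp = (1.11×10^-3)(0.00355×10^-3) / 3.548×10^-9 = 1.11

Ω = 1.11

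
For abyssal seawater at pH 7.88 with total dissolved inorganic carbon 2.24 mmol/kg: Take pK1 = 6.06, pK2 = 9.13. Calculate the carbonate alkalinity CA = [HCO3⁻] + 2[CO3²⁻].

CA = [HCO3⁻] + 2[CO3²⁻] = (α₁ + 2α₂)·DIC
At pH 7.88: [H⁺]/K1 = 10^-1.82 = 0.015136, K2/[H⁺] = 10^-1.25 = 0.056234
α₁ = 1/(1 + 0.015136 + 0.056234) = 1/1.0714 = 0.9334; α₂ = α₁·K2/[H⁺] = 0.05249
α₁ + 2α₂ = 1.0384
CA = 1.0384 × 2.24 = 2.33 mmol/kg

CA = 2.33 mmol/kg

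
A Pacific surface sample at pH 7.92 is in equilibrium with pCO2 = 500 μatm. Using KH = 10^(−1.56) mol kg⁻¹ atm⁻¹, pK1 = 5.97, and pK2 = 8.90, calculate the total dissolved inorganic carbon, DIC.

[CO2*] = KH · pCO2 = 10^(−1.56) × 500×10^-6 = 1.377×10^-5 mol/kg
α₀ = 1/(1 + K1/[H⁺] + K1K2/[H⁺]²) = 1/(1 + 10^+1.95 + 10^+0.97) = 0.01005
DIC = [CO2*]/α₀ = 1.377×10^-5 / 0.01005 = 1.37 mmol/kg

DIC = 1.37 mmol/kg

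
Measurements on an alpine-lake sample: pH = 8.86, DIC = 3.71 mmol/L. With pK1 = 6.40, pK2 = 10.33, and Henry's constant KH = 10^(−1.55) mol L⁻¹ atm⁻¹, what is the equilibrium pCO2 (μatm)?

pCO2 = 440 μatm

α₀ = 1 / (1 + K1/[H⁺] + K1K2/[H⁺]²) = 1 / (1 + 10^+2.46 + 10^+0.99)
   = 1 / (1 + 288.40 + 9.7724) = 1/299.18 = 0.003343
[CO2*] = α₀ × DIC = 0.003343 × 3.71 = 0.01240 mmol/L = 12.40 μmol/L
pCO2 = [CO2*]/KH = 1.240×10^-5 / 2.818×10^-2 = 440 μatm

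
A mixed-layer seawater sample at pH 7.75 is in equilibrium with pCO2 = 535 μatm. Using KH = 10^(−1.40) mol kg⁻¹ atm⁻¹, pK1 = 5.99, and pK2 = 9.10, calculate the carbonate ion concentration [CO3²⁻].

[CO2*] = KH · pCO2 = 10^(−1.40) × 535×10^-6 = 2.130×10^-5 mol/kg
α₀ = 1/(1 + K1/[H⁺] + K1K2/[H⁺]²) = 1/(1 + 10^+1.76 + 10^+0.41) = 0.01636
DIC = [CO2*]/α₀ = 2.130×10^-5 / 0.01636 = 1.302 mmol/kg
[CO3²⁻] = α₂·DIC; α₂ = 0.04206, so [CO3²⁻] = 0.04206 × 1.302 = 0.0547 mmol/kg

[CO3²⁻] = 0.0547 mmol/kg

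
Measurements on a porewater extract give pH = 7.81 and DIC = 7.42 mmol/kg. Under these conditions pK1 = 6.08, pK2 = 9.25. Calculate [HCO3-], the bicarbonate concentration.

α₁ = 1 / (1 + [H⁺]/K1 + K2/[H⁺]) = 1 / (1 + 10^-1.73 + 10^-1.44)
   = 1 / (1 + 0.018621 + 0.036308) = 1/1.0549 = 0.9479
[HCO3⁻] = α₁ × DIC = 0.9479 × 7.42 = 7.03 mmol/kg

[HCO3⁻] = 7.03 mmol/kg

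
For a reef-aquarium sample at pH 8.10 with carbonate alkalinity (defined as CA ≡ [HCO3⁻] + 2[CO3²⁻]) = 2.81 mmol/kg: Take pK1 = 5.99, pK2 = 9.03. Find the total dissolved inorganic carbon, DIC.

DIC = 2.56 mmol/kg

CA = [HCO3⁻] + 2[CO3²⁻] = (α₁ + 2α₂)·DIC
At pH 8.10: [H⁺]/K1 = 10^-2.11 = 0.0077625, K2/[H⁺] = 10^-0.93 = 0.11749
α₁ = 1/(1 + 0.0077625 + 0.11749) = 1/1.1253 = 0.8887; α₂ = α₁·K2/[H⁺] = 0.1044
α₁ + 2α₂ = 1.0975
DIC = CA / (α₁ + 2α₂) = 2.81 / 1.0975 = 2.56 mmol/kg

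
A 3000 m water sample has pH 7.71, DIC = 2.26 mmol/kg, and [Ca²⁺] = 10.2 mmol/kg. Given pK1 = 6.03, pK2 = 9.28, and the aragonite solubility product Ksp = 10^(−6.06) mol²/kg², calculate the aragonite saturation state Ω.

Ω = 0.680

α₂ = 1 / (1 + [H⁺]/K2 + [H⁺]²/(K1K2)) = 1 / (1 + 10^+1.57 + 10^-0.11)
   = 1 / (1 + 37.154 + 0.77625) = 1/38.930 = 0.02569
[CO3²⁻] = α₂ × DIC = 0.02569 × 2.26 = 0.05805 mmol/kg
Ksp = 10^(−6.06) = 8.710×10^-7
Ω = [Ca²⁺][CO3²⁻]/Ksp = (10.2×10^-3)(5.805×10^-5) / 8.710×10^-7 = 0.680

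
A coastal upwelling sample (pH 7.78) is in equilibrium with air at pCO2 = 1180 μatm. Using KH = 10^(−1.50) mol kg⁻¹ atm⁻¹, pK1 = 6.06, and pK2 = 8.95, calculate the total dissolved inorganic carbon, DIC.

[CO2*] = KH · pCO2 = 10^(−1.50) × 1180×10^-6 = 3.731×10^-5 mol/kg
α₀ = 1/(1 + K1/[H⁺] + K1K2/[H⁺]²) = 1/(1 + 10^+1.72 + 10^+0.55) = 0.01753
DIC = [CO2*]/α₀ = 3.731×10^-5 / 0.01753 = 2.13 mmol/kg

DIC = 2.13 mmol/kg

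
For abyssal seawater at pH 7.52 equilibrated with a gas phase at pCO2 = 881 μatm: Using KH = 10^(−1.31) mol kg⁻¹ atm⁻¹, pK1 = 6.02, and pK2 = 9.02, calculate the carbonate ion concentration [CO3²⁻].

[CO3²⁻] = 0.0431 mmol/kg

[CO2*] = KH · pCO2 = 10^(−1.31) × 881×10^-6 = 4.315×10^-5 mol/kg
α₀ = 1/(1 + K1/[H⁺] + K1K2/[H⁺]²) = 1/(1 + 10^+1.50 + 10^+0.00) = 0.02974
DIC = [CO2*]/α₀ = 4.315×10^-5 / 0.02974 = 1.451 mmol/kg
[CO3²⁻] = α₂·DIC; α₂ = 0.02974, so [CO3²⁻] = 0.02974 × 1.451 = 0.0431 mmol/kg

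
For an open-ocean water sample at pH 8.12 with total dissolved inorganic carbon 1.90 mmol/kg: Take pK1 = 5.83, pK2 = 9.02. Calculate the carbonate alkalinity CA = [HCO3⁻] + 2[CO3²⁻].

CA = 2.10 mmol/kg

CA = [HCO3⁻] + 2[CO3²⁻] = (α₁ + 2α₂)·DIC
At pH 8.12: [H⁺]/K1 = 10^-2.29 = 0.0051286, K2/[H⁺] = 10^-0.90 = 0.12589
α₁ = 1/(1 + 0.0051286 + 0.12589) = 1/1.1310 = 0.8842; α₂ = α₁·K2/[H⁺] = 0.1113
α₁ + 2α₂ = 1.1068
CA = 1.1068 × 1.90 = 2.10 mmol/kg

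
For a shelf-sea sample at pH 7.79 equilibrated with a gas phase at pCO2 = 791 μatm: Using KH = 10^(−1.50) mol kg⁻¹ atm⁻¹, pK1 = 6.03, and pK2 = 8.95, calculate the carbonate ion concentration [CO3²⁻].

[CO3²⁻] = 0.0996 mmol/kg

[CO2*] = KH · pCO2 = 10^(−1.50) × 791×10^-6 = 2.501×10^-5 mol/kg
α₀ = 1/(1 + K1/[H⁺] + K1K2/[H⁺]²) = 1/(1 + 10^+1.76 + 10^+0.60) = 0.01599
DIC = [CO2*]/α₀ = 2.501×10^-5 / 0.01599 = 1.564 mmol/kg
[CO3²⁻] = α₂·DIC; α₂ = 0.06367, so [CO3²⁻] = 0.06367 × 1.564 = 0.0996 mmol/kg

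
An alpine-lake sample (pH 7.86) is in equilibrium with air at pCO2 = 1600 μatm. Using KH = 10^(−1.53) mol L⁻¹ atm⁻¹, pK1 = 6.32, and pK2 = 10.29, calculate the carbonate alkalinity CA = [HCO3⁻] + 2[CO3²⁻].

CA = 1.65 mmol/L

[CO2*] = KH · pCO2 = 10^(−1.53) × 1600×10^-6 = 4.722×10^-5 mol/L
α₀ = 1/(1 + K1/[H⁺] + K1K2/[H⁺]²) = 1/(1 + 10^+1.54 + 10^-0.89) = 0.02793
DIC = [CO2*]/α₀ = 4.722×10^-5 / 0.02793 = 1.691 mmol/L
CA = (α₁ + 2α₂)·DIC = (0.9685 + 2×0.003598) × 1.691 = 1.65 mmol/L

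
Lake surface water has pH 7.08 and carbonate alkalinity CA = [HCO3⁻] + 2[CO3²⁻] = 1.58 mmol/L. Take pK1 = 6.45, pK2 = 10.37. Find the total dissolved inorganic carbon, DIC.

CA = [HCO3⁻] + 2[CO3²⁻] = (α₁ + 2α₂)·DIC
At pH 7.08: [H⁺]/K1 = 10^-0.63 = 0.23442, K2/[H⁺] = 10^-3.29 = 0.00051286
α₁ = 1/(1 + 0.23442 + 0.00051286) = 1/1.2349 = 0.8098; α₂ = α₁·K2/[H⁺] = 0.0004153
α₁ + 2α₂ = 0.8106
DIC = CA / (α₁ + 2α₂) = 1.58 / 0.8106 = 1.95 mmol/L

DIC = 1.95 mmol/L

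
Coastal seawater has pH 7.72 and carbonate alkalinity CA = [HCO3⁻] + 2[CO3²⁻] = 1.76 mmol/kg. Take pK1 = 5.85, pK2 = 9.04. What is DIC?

DIC = 1.70 mmol/kg

CA = [HCO3⁻] + 2[CO3²⁻] = (α₁ + 2α₂)·DIC
At pH 7.72: [H⁺]/K1 = 10^-1.87 = 0.013490, K2/[H⁺] = 10^-1.32 = 0.047863
α₁ = 1/(1 + 0.013490 + 0.047863) = 1/1.0614 = 0.9422; α₂ = α₁·K2/[H⁺] = 0.04510
α₁ + 2α₂ = 1.0324
DIC = CA / (α₁ + 2α₂) = 1.76 / 1.0324 = 1.70 mmol/kg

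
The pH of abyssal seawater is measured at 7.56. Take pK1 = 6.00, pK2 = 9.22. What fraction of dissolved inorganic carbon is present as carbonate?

α₂ = 1 / (1 + [H⁺]/K2 + [H⁺]²/(K1K2)) = 1 / (1 + 10^+1.66 + 10^+0.10)
   = 1 / (1 + 45.709 + 1.2589) = 1/47.968 = 0.02085

α₂ = 0.0208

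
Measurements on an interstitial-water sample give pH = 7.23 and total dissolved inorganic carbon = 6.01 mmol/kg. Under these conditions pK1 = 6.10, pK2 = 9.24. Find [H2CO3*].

[CO2*] = 0.411 mmol/kg

α₀ = 1 / (1 + K1/[H⁺] + K1K2/[H⁺]²) = 1 / (1 + 10^+1.13 + 10^-0.88)
   = 1 / (1 + 13.490 + 0.13183) = 1/14.621 = 0.06839
[CO2*] = α₀ × DIC = 0.06839 × 6.01 = 0.411 mmol/kg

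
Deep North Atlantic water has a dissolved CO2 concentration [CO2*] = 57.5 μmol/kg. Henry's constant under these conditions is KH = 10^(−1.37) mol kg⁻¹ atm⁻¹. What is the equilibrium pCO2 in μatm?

KH = 10^(−1.37) = 4.266×10^-2 mol kg⁻¹ atm⁻¹
pCO2 = [CO2*]/KH = 57.5×10^-6 / 4.266×10^-2 = 1.35×10^-3 atm = 1350 μatm

pCO2 = 1350 μatm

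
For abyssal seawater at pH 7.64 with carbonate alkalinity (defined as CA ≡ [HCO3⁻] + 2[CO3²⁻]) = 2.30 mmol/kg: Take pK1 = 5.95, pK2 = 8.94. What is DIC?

DIC = 2.24 mmol/kg

CA = [HCO3⁻] + 2[CO3²⁻] = (α₁ + 2α₂)·DIC
At pH 7.64: [H⁺]/K1 = 10^-1.69 = 0.020417, K2/[H⁺] = 10^-1.30 = 0.050119
α₁ = 1/(1 + 0.020417 + 0.050119) = 1/1.0705 = 0.9341; α₂ = α₁·K2/[H⁺] = 0.04682
α₁ + 2α₂ = 1.0277
DIC = CA / (α₁ + 2α₂) = 2.30 / 1.0277 = 2.24 mmol/kg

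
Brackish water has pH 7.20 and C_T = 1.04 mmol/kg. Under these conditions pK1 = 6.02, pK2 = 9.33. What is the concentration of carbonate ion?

[CO3²⁻] = 7.18 μmol/kg

α₂ = 1 / (1 + [H⁺]/K2 + [H⁺]²/(K1K2)) = 1 / (1 + 10^+2.13 + 10^+0.95)
   = 1 / (1 + 134.90 + 8.9125) = 1/144.81 = 0.006906
[CO3²⁻] = α₂ × DIC = 0.006906 × 1.04 = 0.00718 mmol/kg = 7.18 μmol/kg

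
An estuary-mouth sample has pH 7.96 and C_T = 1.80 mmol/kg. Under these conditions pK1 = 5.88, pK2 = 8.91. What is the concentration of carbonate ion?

α₂ = 1 / (1 + [H⁺]/K2 + [H⁺]²/(K1K2)) = 1 / (1 + 10^+0.95 + 10^-1.13)
   = 1 / (1 + 8.9125 + 0.074131) = 1/9.9866 = 0.1001
[CO3²⁻] = α₂ × DIC = 0.1001 × 1.80 = 0.180 mmol/kg

[CO3²⁻] = 0.180 mmol/kg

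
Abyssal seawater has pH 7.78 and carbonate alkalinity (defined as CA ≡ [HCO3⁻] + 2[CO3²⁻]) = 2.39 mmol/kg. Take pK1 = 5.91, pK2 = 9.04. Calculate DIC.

CA = [HCO3⁻] + 2[CO3²⁻] = (α₁ + 2α₂)·DIC
At pH 7.78: [H⁺]/K1 = 10^-1.87 = 0.013490, K2/[H⁺] = 10^-1.26 = 0.054954
α₁ = 1/(1 + 0.013490 + 0.054954) = 1/1.0684 = 0.9359; α₂ = α₁·K2/[H⁺] = 0.05143
α₁ + 2α₂ = 1.0388
DIC = CA / (α₁ + 2α₂) = 2.39 / 1.0388 = 2.30 mmol/kg

DIC = 2.30 mmol/kg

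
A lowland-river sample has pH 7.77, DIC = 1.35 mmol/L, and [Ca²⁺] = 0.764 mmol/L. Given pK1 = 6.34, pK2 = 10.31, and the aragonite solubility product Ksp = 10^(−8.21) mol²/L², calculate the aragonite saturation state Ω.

Ω = 0.464

α₂ = 1 / (1 + [H⁺]/K2 + [H⁺]²/(K1K2)) = 1 / (1 + 10^+2.54 + 10^+1.11)
   = 1 / (1 + 346.74 + 12.882) = 1/360.62 = 0.002773
[CO3²⁻] = α₂ × DIC = 0.002773 × 1.35 = 0.003744 mmol/L = 3.744 μmol/L
Ksp = 10^(−8.21) = 6.166×10^-9
Ω = [Ca²⁺][CO3²⁻]/Ksp = (0.764×10^-3)(3.744×10^-6) / 6.166×10^-9 = 0.464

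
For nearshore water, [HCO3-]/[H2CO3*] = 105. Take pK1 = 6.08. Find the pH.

From K1 = [H⁺][HCO3-]/[H2CO3*]:  pH = pK1 + log₁₀([HCO3-]/[H2CO3*])
log₁₀(105) = +2.021
pH = 6.08 + (+2.021) = 8.10

pH = 8.10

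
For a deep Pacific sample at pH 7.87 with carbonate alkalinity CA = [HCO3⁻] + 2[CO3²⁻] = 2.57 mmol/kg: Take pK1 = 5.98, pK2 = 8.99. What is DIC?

CA = [HCO3⁻] + 2[CO3²⁻] = (α₁ + 2α₂)·DIC
At pH 7.87: [H⁺]/K1 = 10^-1.89 = 0.012882, K2/[H⁺] = 10^-1.12 = 0.075858
α₁ = 1/(1 + 0.012882 + 0.075858) = 1/1.0887 = 0.9185; α₂ = α₁·K2/[H⁺] = 0.06967
α₁ + 2α₂ = 1.0578
DIC = CA / (α₁ + 2α₂) = 2.57 / 1.0578 = 2.43 mmol/kg

DIC = 2.43 mmol/kg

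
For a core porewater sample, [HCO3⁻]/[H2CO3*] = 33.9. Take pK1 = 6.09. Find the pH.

From K1 = [H⁺][HCO3⁻]/[H2CO3*]:  pH = pK1 + log₁₀([HCO3⁻]/[H2CO3*])
log₁₀(33.9) = +1.530
pH = 6.09 + (+1.530) = 7.62

pH = 7.62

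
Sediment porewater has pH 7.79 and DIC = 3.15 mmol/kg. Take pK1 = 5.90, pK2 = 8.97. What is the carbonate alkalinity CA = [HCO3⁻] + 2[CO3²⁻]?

CA = [HCO3⁻] + 2[CO3²⁻] = (α₁ + 2α₂)·DIC
At pH 7.79: [H⁺]/K1 = 10^-1.89 = 0.012882, K2/[H⁺] = 10^-1.18 = 0.066069
α₁ = 1/(1 + 0.012882 + 0.066069) = 1/1.0790 = 0.9268; α₂ = α₁·K2/[H⁺] = 0.06123
α₁ + 2α₂ = 1.0493
CA = 1.0493 × 3.15 = 3.31 mmol/kg

CA = 3.31 mmol/kg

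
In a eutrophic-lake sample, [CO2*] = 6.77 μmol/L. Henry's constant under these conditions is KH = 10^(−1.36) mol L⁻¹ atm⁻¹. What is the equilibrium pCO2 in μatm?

KH = 10^(−1.36) = 4.365×10^-2 mol L⁻¹ atm⁻¹
pCO2 = [CO2*]/KH = 6.77×10^-6 / 4.365×10^-2 = 1.55×10^-4 atm = 155 μatm

pCO2 = 155 μatm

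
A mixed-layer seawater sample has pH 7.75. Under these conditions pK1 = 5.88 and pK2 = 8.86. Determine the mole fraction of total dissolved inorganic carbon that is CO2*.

α₀ = 1 / (1 + K1/[H⁺] + K1K2/[H⁺]²) = 1 / (1 + 10^+1.87 + 10^+0.76)
   = 1 / (1 + 74.131 + 5.7544) = 1/80.885 = 0.01236

α₀ = 0.0124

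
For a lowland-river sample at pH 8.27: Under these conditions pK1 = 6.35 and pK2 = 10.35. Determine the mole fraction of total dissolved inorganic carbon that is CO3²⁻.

α₂ = 1 / (1 + [H⁺]/K2 + [H⁺]²/(K1K2)) = 1 / (1 + 10^+2.08 + 10^+0.16)
   = 1 / (1 + 120.23 + 1.4454) = 1/122.67 = 0.008152

α₂ = 0.00815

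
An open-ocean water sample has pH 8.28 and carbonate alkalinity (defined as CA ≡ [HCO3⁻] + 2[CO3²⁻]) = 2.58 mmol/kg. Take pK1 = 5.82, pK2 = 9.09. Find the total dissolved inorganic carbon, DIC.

DIC = 2.28 mmol/kg

CA = [HCO3⁻] + 2[CO3²⁻] = (α₁ + 2α₂)·DIC
At pH 8.28: [H⁺]/K1 = 10^-2.46 = 0.0034674, K2/[H⁺] = 10^-0.81 = 0.15488
α₁ = 1/(1 + 0.0034674 + 0.15488) = 1/1.1583 = 0.8633; α₂ = α₁·K2/[H⁺] = 0.1337
α₁ + 2α₂ = 1.1307
DIC = CA / (α₁ + 2α₂) = 2.58 / 1.1307 = 2.28 mmol/kg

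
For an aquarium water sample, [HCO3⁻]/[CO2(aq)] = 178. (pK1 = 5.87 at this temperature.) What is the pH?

pH = 8.12

From K1 = [H⁺][HCO3⁻]/[CO2(aq)]:  pH = pK1 + log₁₀([HCO3⁻]/[CO2(aq)])
log₁₀(178) = +2.250
pH = 5.87 + (+2.250) = 8.12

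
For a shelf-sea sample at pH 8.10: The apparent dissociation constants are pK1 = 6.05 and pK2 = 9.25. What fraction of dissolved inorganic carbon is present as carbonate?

α₂ = 1 / (1 + [H⁺]/K2 + [H⁺]²/(K1K2)) = 1 / (1 + 10^+1.15 + 10^-0.90)
   = 1 / (1 + 14.125 + 0.12589) = 1/15.251 = 0.06557

α₂ = 0.0656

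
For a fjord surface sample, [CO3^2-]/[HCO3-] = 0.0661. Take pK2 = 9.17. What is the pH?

From K2 = [H⁺][CO3^2-]/[HCO3-]:  pH = pK2 + log₁₀([CO3^2-]/[HCO3-])
log₁₀(0.0661) = -1.180
pH = 9.17 + (-1.180) = 7.99

pH = 7.99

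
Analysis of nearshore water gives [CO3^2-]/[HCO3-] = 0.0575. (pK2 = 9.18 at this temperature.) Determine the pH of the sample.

From K2 = [H⁺][CO3^2-]/[HCO3-]:  pH = pK2 + log₁₀([CO3^2-]/[HCO3-])
log₁₀(0.0575) = -1.240
pH = 9.18 + (-1.240) = 7.94

pH = 7.94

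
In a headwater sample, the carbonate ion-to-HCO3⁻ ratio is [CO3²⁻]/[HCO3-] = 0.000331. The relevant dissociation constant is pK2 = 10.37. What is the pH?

pH = 6.89

From K2 = [H⁺][CO3²⁻]/[HCO3-]:  pH = pK2 + log₁₀([CO3²⁻]/[HCO3-])
log₁₀(0.000331) = -3.480
pH = 10.37 + (-3.480) = 6.89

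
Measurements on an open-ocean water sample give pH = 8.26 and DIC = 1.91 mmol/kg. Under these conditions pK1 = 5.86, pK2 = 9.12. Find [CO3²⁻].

[CO3²⁻] = 0.231 mmol/kg

α₂ = 1 / (1 + [H⁺]/K2 + [H⁺]²/(K1K2)) = 1 / (1 + 10^+0.86 + 10^-1.54)
   = 1 / (1 + 7.2444 + 0.028840) = 1/8.2732 = 0.1209
[CO3²⁻] = α₂ × DIC = 0.1209 × 1.91 = 0.231 mmol/kg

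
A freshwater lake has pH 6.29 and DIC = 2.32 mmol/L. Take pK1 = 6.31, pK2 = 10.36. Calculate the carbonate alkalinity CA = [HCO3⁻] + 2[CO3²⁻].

CA = 1.13 mmol/L

CA = [HCO3⁻] + 2[CO3²⁻] = (α₁ + 2α₂)·DIC
At pH 6.29: [H⁺]/K1 = 10^0.02 = 1.0471, K2/[H⁺] = 10^-4.07 = 8.5114×10^-5
α₁ = 1/(1 + 1.0471 + 8.5114×10^-5) = 1/2.0472 = 0.4885; α₂ = α₁·K2/[H⁺] = 4.158×10^-5
α₁ + 2α₂ = 0.4886
CA = 0.4886 × 2.32 = 1.13 mmol/L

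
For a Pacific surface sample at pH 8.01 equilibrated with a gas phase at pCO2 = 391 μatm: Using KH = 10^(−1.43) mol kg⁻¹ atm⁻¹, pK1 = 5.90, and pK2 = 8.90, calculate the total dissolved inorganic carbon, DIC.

[CO2*] = KH · pCO2 = 10^(−1.43) × 391×10^-6 = 1.453×10^-5 mol/kg
α₀ = 1/(1 + K1/[H⁺] + K1K2/[H⁺]²) = 1/(1 + 10^+2.11 + 10^+1.22) = 0.006830
DIC = [CO2*]/α₀ = 1.453×10^-5 / 0.006830 = 2.13 mmol/kg

DIC = 2.13 mmol/kg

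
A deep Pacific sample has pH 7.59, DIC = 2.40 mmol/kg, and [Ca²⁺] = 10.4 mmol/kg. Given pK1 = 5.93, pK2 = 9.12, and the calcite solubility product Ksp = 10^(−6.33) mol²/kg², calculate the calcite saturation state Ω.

Ω = 1.50

α₂ = 1 / (1 + [H⁺]/K2 + [H⁺]²/(K1K2)) = 1 / (1 + 10^+1.53 + 10^-0.13)
   = 1 / (1 + 33.884 + 0.74131) = 1/35.626 = 0.02807
[CO3²⁻] = α₂ × DIC = 0.02807 × 2.40 = 0.06737 mmol/kg
Ksp = 10^(−6.33) = 4.677×10^-7
Ω = [Ca²⁺][CO3²⁻]/Ksp = (10.4×10^-3)(6.737×10^-5) / 4.677×10^-7 = 1.50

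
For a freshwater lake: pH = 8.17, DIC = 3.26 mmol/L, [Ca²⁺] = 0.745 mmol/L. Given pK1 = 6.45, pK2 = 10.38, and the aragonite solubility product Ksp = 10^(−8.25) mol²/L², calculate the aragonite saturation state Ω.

α₂ = 1 / (1 + [H⁺]/K2 + [H⁺]²/(K1K2)) = 1 / (1 + 10^+2.21 + 10^+0.49)
   = 1 / (1 + 162.18 + 3.0903) = 1/166.27 = 0.006014
[CO3²⁻] = α₂ × DIC = 0.006014 × 3.26 = 0.01961 mmol/L = 19.61 μmol/L
Ksp = 10^(−8.25) = 5.623×10^-9
Ω = [Ca²⁺][CO3²⁻]/Ksp = (0.745×10^-3)(1.961×10^-5) / 5.623×10^-9 = 2.60

Ω = 2.60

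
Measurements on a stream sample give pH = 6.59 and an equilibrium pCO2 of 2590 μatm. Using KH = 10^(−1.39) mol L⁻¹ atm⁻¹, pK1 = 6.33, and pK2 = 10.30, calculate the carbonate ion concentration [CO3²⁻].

[CO2*] = KH · pCO2 = 10^(−1.39) × 2590×10^-6 = 1.055×10^-4 mol/L
α₀ = 1/(1 + K1/[H⁺] + K1K2/[H⁺]²) = 1/(1 + 10^+0.26 + 10^-3.45) = 0.3546
DIC = [CO2*]/α₀ = 1.055×10^-4 / 0.3546 = 0.2975 mmol/L
[CO3²⁻] = α₂·DIC; α₂ = 0.0001258, so [CO3²⁻] = 0.0001258 × 0.2975 = 3.74×10^-5 mmol/L = 0.0374 μmol/L

[CO3²⁻] = 0.0374 μmol/L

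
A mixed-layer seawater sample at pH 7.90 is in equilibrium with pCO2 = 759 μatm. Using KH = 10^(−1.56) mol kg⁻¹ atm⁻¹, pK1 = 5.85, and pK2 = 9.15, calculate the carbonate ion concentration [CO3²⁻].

[CO3²⁻] = 0.132 mmol/kg

[CO2*] = KH · pCO2 = 10^(−1.56) × 759×10^-6 = 2.090×10^-5 mol/kg
α₀ = 1/(1 + K1/[H⁺] + K1K2/[H⁺]²) = 1/(1 + 10^+2.05 + 10^+0.80) = 0.008367
DIC = [CO2*]/α₀ = 2.090×10^-5 / 0.008367 = 2.498 mmol/kg
[CO3²⁻] = α₂·DIC; α₂ = 0.05279, so [CO3²⁻] = 0.05279 × 2.498 = 0.132 mmol/kg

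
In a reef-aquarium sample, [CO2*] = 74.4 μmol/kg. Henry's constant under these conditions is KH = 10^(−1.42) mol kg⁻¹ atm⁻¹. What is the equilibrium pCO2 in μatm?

KH = 10^(−1.42) = 3.802×10^-2 mol kg⁻¹ atm⁻¹
pCO2 = [CO2*]/KH = 74.4×10^-6 / 3.802×10^-2 = 1.96×10^-3 atm = 1960 μatm

pCO2 = 1960 μatm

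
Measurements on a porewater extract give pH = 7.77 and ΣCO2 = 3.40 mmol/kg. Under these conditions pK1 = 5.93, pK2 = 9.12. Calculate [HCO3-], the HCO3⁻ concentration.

[HCO3⁻] = 3.21 mmol/kg

α₁ = 1 / (1 + [H⁺]/K1 + K2/[H⁺]) = 1 / (1 + 10^-1.84 + 10^-1.35)
   = 1 / (1 + 0.014454 + 0.044668) = 1/1.0591 = 0.9442
[HCO3⁻] = α₁ × DIC = 0.9442 × 3.40 = 3.21 mmol/kg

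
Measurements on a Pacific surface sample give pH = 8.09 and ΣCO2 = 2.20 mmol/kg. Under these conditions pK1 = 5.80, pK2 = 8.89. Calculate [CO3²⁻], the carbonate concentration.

[CO3²⁻] = 0.300 mmol/kg

α₂ = 1 / (1 + [H⁺]/K2 + [H⁺]²/(K1K2)) = 1 / (1 + 10^+0.80 + 10^-1.49)
   = 1 / (1 + 6.3096 + 0.032359) = 1/7.3419 = 0.1362
[CO3²⁻] = α₂ × DIC = 0.1362 × 2.20 = 0.300 mmol/kg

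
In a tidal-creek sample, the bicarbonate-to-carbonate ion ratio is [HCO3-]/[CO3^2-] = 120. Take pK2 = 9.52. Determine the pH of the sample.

pH = 7.44

From K2 = [H⁺][CO3^2-]/[HCO3-]:  pH = pK2 − log₁₀([HCO3-]/[CO3^2-])
log₁₀(120) = +2.079
pH = 9.52 − (+2.079) = 7.44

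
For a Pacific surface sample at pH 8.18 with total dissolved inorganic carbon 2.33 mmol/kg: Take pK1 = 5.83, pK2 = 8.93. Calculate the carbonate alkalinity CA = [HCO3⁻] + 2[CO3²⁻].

CA = 2.67 mmol/kg

CA = [HCO3⁻] + 2[CO3²⁻] = (α₁ + 2α₂)·DIC
At pH 8.18: [H⁺]/K1 = 10^-2.35 = 0.0044668, K2/[H⁺] = 10^-0.75 = 0.17783
α₁ = 1/(1 + 0.0044668 + 0.17783) = 1/1.1823 = 0.8458; α₂ = α₁·K2/[H⁺] = 0.1504
α₁ + 2α₂ = 1.1466
CA = 1.1466 × 2.33 = 2.67 mmol/kg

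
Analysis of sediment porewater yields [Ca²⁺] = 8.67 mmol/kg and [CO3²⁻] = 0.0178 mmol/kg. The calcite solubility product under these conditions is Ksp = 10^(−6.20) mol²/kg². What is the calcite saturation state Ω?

Ksp = 10^(−6.20) = 6.310×10^-7
Ω = [Ca²⁺][CO3²⁻]/Ksp = (8.67×10^-3)(0.0178×10^-3) / 6.310×10^-7 = 0.245

Ω = 0.245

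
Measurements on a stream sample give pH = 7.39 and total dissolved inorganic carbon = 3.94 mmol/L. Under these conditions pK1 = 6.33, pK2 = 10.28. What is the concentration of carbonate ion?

α₂ = 1 / (1 + [H⁺]/K2 + [H⁺]²/(K1K2)) = 1 / (1 + 10^+2.89 + 10^+1.83)
   = 1 / (1 + 776.25 + 67.608) = 1/844.86 = 0.001184
[CO3²⁻] = α₂ × DIC = 0.001184 × 3.94 = 0.00466 mmol/L = 4.66 μmol/L

[CO3²⁻] = 4.66 μmol/L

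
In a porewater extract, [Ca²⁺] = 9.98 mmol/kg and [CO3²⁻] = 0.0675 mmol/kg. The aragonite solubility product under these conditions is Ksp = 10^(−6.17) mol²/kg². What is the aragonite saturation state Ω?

Ksp = 10^(−6.17) = 6.761×10^-7
Ω = [Ca²⁺][CO3²⁻]/Ksp = (9.98×10^-3)(0.0675×10^-3) / 6.761×10^-7 = 0.996

Ω = 0.996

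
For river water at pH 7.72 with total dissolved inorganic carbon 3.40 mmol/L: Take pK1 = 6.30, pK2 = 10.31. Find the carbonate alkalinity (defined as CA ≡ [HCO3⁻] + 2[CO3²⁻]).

CA = [HCO3⁻] + 2[CO3²⁻] = (α₁ + 2α₂)·DIC
At pH 7.72: [H⁺]/K1 = 10^-1.42 = 0.038019, K2/[H⁺] = 10^-2.59 = 0.0025704
α₁ = 1/(1 + 0.038019 + 0.0025704) = 1/1.0406 = 0.9610; α₂ = α₁·K2/[H⁺] = 0.002470
α₁ + 2α₂ = 0.9659
CA = 0.9659 × 3.40 = 3.28 mmol/L

CA = 3.28 mmol/L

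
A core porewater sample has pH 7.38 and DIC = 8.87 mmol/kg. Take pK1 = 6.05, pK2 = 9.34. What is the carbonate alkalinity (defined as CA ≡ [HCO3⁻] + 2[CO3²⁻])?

CA = 8.57 mmol/kg

CA = [HCO3⁻] + 2[CO3²⁻] = (α₁ + 2α₂)·DIC
At pH 7.38: [H⁺]/K1 = 10^-1.33 = 0.046774, K2/[H⁺] = 10^-1.96 = 0.010965
α₁ = 1/(1 + 0.046774 + 0.010965) = 1/1.0577 = 0.9454; α₂ = α₁·K2/[H⁺] = 0.01037
α₁ + 2α₂ = 0.9661
CA = 0.9661 × 8.87 = 8.57 mmol/kg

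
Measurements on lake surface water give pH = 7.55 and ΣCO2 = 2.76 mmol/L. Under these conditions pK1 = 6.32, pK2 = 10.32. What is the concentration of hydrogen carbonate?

[HCO3⁻] = 2.60 mmol/L

α₁ = 1 / (1 + [H⁺]/K1 + K2/[H⁺]) = 1 / (1 + 10^-1.23 + 10^-2.77)
   = 1 / (1 + 0.058884 + 0.0016982) = 1/1.0606 = 0.9429
[HCO3⁻] = α₁ × DIC = 0.9429 × 2.76 = 2.60 mmol/L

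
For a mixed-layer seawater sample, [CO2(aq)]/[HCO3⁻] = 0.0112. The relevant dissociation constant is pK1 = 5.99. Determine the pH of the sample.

From K1 = [H⁺][HCO3⁻]/[CO2(aq)]:  pH = pK1 − log₁₀([CO2(aq)]/[HCO3⁻])
log₁₀(0.0112) = -1.951
pH = 5.99 − (-1.951) = 7.94

pH = 7.94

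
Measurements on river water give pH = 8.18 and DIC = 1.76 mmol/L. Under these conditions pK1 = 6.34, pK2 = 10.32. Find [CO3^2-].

α₂ = 1 / (1 + [H⁺]/K2 + [H⁺]²/(K1K2)) = 1 / (1 + 10^+2.14 + 10^+0.30)
   = 1 / (1 + 138.04 + 1.9953) = 1/141.03 = 0.007091
[CO3²⁻] = α₂ × DIC = 0.007091 × 1.76 = 0.0125 mmol/L = 12.5 μmol/L

[CO3²⁻] = 12.5 μmol/L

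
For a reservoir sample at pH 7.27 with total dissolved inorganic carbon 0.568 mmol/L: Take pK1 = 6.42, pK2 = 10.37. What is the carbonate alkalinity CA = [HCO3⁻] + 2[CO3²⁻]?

CA = [HCO3⁻] + 2[CO3²⁻] = (α₁ + 2α₂)·DIC
At pH 7.27: [H⁺]/K1 = 10^-0.85 = 0.14125, K2/[H⁺] = 10^-3.10 = 0.00079433
α₁ = 1/(1 + 0.14125 + 0.00079433) = 1/1.1420 = 0.8756; α₂ = α₁·K2/[H⁺] = 0.0006955
α₁ + 2α₂ = 0.8770
CA = 0.8770 × 0.568 = 0.498 mmol/L

CA = 0.498 mmol/L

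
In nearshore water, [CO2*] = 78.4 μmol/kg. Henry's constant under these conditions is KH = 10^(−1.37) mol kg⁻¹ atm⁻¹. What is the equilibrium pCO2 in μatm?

KH = 10^(−1.37) = 4.266×10^-2 mol kg⁻¹ atm⁻¹
pCO2 = [CO2*]/KH = 78.4×10^-6 / 4.266×10^-2 = 1.84×10^-3 atm = 1840 μatm

pCO2 = 1840 μatm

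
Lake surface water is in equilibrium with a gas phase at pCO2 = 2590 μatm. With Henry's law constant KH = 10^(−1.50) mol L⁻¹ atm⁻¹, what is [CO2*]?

KH = 10^(−1.50) = 3.162×10^-2 mol L⁻¹ atm⁻¹
[CO2*] = KH · pCO2 = 3.162×10^-2 × 2590×10^-6 atm = 8.19×10^-5 mol/L

[CO2*] = 81.9 μmol/L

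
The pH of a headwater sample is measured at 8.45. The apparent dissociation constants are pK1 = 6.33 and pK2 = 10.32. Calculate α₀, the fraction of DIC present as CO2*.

α₀ = 0.00743

α₀ = 1 / (1 + K1/[H⁺] + K1K2/[H⁺]²) = 1 / (1 + 10^+2.12 + 10^+0.25)
   = 1 / (1 + 131.83 + 1.7783) = 1/134.60 = 0.007429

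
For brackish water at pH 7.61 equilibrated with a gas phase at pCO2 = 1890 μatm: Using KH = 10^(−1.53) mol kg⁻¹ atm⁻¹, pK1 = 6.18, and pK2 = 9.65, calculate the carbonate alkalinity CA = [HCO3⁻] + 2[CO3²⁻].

CA = 1.53 mmol/kg

[CO2*] = KH · pCO2 = 10^(−1.53) × 1890×10^-6 = 5.578×10^-5 mol/kg
α₀ = 1/(1 + K1/[H⁺] + K1K2/[H⁺]²) = 1/(1 + 10^+1.43 + 10^-0.61) = 0.03551
DIC = [CO2*]/α₀ = 5.578×10^-5 / 0.03551 = 1.571 mmol/kg
CA = (α₁ + 2α₂)·DIC = (0.9558 + 2×0.008717) × 1.571 = 1.53 mmol/kg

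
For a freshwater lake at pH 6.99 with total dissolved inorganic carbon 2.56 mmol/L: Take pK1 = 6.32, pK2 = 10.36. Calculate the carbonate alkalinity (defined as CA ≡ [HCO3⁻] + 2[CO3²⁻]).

CA = 2.11 mmol/L

CA = [HCO3⁻] + 2[CO3²⁻] = (α₁ + 2α₂)·DIC
At pH 6.99: [H⁺]/K1 = 10^-0.67 = 0.21380, K2/[H⁺] = 10^-3.37 = 0.00042658
α₁ = 1/(1 + 0.21380 + 0.00042658) = 1/1.2142 = 0.8236; α₂ = α₁·K2/[H⁺] = 0.0003513
α₁ + 2α₂ = 0.8243
CA = 0.8243 × 2.56 = 2.11 mmol/L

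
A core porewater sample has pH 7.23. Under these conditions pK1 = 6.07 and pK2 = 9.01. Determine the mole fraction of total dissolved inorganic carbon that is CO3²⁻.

α₂ = 1 / (1 + [H⁺]/K2 + [H⁺]²/(K1K2)) = 1 / (1 + 10^+1.78 + 10^+0.62)
   = 1 / (1 + 60.256 + 4.1687) = 1/65.425 = 0.01528

α₂ = 0.0153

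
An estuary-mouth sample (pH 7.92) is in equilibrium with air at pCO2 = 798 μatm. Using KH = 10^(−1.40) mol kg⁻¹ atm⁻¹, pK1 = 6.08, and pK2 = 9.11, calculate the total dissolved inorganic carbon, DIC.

[CO2*] = KH · pCO2 = 10^(−1.40) × 798×10^-6 = 3.177×10^-5 mol/kg
α₀ = 1/(1 + K1/[H⁺] + K1K2/[H⁺]²) = 1/(1 + 10^+1.84 + 10^+0.65) = 0.01340
DIC = [CO2*]/α₀ = 3.177×10^-5 / 0.01340 = 2.37 mmol/kg

DIC = 2.37 mmol/kg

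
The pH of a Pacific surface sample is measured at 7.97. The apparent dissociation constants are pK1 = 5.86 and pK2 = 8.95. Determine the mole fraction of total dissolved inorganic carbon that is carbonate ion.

α₂ = 1 / (1 + [H⁺]/K2 + [H⁺]²/(K1K2)) = 1 / (1 + 10^+0.98 + 10^-1.13)
   = 1 / (1 + 9.5499 + 0.074131) = 1/10.624 = 0.09413

α₂ = 0.0941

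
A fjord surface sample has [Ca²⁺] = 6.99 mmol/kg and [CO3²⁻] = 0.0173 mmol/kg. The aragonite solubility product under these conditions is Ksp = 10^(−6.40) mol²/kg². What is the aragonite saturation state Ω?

Ksp = 10^(−6.40) = 3.981×10^-7
Ω = [Ca²⁺][CO3²⁻]/Ksp = (6.99×10^-3)(0.0173×10^-3) / 3.981×10^-7 = 0.304

Ω = 0.304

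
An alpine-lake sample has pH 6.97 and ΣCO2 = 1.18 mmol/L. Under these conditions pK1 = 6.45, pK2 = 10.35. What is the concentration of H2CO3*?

α₀ = 1 / (1 + K1/[H⁺] + K1K2/[H⁺]²) = 1 / (1 + 10^+0.52 + 10^-2.86)
   = 1 / (1 + 3.3113 + 0.0013804) = 1/4.3127 = 0.2319
[CO2*] = α₀ × DIC = 0.2319 × 1.18 = 0.274 mmol/L

[CO2*] = 0.274 mmol/L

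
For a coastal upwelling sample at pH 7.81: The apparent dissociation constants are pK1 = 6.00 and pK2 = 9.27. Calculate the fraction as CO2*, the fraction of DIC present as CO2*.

α₀ = 1 / (1 + K1/[H⁺] + K1K2/[H⁺]²) = 1 / (1 + 10^+1.81 + 10^+0.35)
   = 1 / (1 + 64.565 + 2.2387) = 1/67.804 = 0.01475

α₀ = 0.0147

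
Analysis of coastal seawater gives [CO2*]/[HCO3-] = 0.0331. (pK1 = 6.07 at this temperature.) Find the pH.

pH = 7.55

From K1 = [H⁺][HCO3-]/[CO2*]:  pH = pK1 − log₁₀([CO2*]/[HCO3-])
log₁₀(0.0331) = -1.480
pH = 6.07 − (-1.480) = 7.55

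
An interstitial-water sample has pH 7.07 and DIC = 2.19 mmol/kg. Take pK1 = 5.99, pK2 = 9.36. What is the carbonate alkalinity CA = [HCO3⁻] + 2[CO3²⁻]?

CA = [HCO3⁻] + 2[CO3²⁻] = (α₁ + 2α₂)·DIC
At pH 7.07: [H⁺]/K1 = 10^-1.08 = 0.083176, K2/[H⁺] = 10^-2.29 = 0.0051286
α₁ = 1/(1 + 0.083176 + 0.0051286) = 1/1.0883 = 0.9189; α₂ = α₁·K2/[H⁺] = 0.004712
α₁ + 2α₂ = 0.9283
CA = 0.9283 × 2.19 = 2.03 mmol/kg

CA = 2.03 mmol/kg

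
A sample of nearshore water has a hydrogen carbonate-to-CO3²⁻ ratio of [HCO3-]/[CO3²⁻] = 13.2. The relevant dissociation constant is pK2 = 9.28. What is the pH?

pH = 8.16

From K2 = [H⁺][CO3²⁻]/[HCO3-]:  pH = pK2 − log₁₀([HCO3-]/[CO3²⁻])
log₁₀(13.2) = +1.121
pH = 9.28 − (+1.121) = 8.16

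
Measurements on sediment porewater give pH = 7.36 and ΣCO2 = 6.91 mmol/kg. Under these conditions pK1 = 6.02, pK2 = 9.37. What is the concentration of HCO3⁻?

[HCO3⁻] = 6.55 mmol/kg

α₁ = 1 / (1 + [H⁺]/K1 + K2/[H⁺]) = 1 / (1 + 10^-1.34 + 10^-2.01)
   = 1 / (1 + 0.045709 + 0.0097724) = 1/1.0555 = 0.9474
[HCO3⁻] = α₁ × DIC = 0.9474 × 6.91 = 6.55 mmol/kg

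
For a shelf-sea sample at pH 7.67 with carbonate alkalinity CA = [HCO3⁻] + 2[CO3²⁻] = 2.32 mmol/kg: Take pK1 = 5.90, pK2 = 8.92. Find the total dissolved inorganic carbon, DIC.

DIC = 2.24 mmol/kg

CA = [HCO3⁻] + 2[CO3²⁻] = (α₁ + 2α₂)·DIC
At pH 7.67: [H⁺]/K1 = 10^-1.77 = 0.016982, K2/[H⁺] = 10^-1.25 = 0.056234
α₁ = 1/(1 + 0.016982 + 0.056234) = 1/1.0732 = 0.9318; α₂ = α₁·K2/[H⁺] = 0.05240
α₁ + 2α₂ = 1.0366
DIC = CA / (α₁ + 2α₂) = 2.32 / 1.0366 = 2.24 mmol/kg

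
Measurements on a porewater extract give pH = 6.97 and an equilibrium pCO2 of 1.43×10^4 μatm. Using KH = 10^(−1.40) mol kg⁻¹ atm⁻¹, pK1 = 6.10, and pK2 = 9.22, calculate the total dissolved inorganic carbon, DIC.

DIC = 4.81 mmol/kg

[CO2*] = KH · pCO2 = 10^(−1.40) × 1.43×10^4×10^-6 = 5.693×10^-4 mol/kg
α₀ = 1/(1 + K1/[H⁺] + K1K2/[H⁺]²) = 1/(1 + 10^+0.87 + 10^-1.38) = 0.1183
DIC = [CO2*]/α₀ = 5.693×10^-4 / 0.1183 = 4.81 mmol/kg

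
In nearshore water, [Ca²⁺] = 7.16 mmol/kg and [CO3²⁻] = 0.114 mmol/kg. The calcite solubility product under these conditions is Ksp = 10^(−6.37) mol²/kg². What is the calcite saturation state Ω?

Ω = 1.91

Ksp = 10^(−6.37) = 4.266×10^-7
Ω = [Ca²⁺][CO3²⁻]/Ksp = (7.16×10^-3)(0.114×10^-3) / 4.266×10^-7 = 1.91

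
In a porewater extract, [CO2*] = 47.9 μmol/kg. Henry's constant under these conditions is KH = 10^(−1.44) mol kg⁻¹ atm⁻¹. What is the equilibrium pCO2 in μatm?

KH = 10^(−1.44) = 3.631×10^-2 mol kg⁻¹ atm⁻¹
pCO2 = [CO2*]/KH = 47.9×10^-6 / 3.631×10^-2 = 1.32×10^-3 atm = 1320 μatm

pCO2 = 1320 μatm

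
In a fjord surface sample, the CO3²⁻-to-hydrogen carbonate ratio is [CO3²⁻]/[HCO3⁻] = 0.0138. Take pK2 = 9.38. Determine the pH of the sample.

From K2 = [H⁺][CO3²⁻]/[HCO3⁻]:  pH = pK2 + log₁₀([CO3²⁻]/[HCO3⁻])
log₁₀(0.0138) = -1.860
pH = 9.38 + (-1.860) = 7.52

pH = 7.52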